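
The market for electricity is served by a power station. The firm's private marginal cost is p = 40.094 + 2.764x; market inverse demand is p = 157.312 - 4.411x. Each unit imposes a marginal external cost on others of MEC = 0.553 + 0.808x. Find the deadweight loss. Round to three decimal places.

DWL = 11.847

Market equilibrium (private): 40.094 + 2.764x = 157.312 - 4.411x → x_m = 16.3370.
Social marginal cost = private MC + MEC = 40.647 + 3.572x.
Set SMC = demand: 40.647 + 3.572x = 157.312 - 4.411x → x* = 14.6142.
Between x* and x_m the wedge SMC − demand runs linearly from 0 to MEC(x_m), so the loss is a triangle.
DWL = ½ × 1.7228 × 13.7533 = 11.8471.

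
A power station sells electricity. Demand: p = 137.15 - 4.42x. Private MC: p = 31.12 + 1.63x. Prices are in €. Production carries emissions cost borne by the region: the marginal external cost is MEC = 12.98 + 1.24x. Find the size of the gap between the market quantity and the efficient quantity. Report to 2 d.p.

4.76 units

Market equilibrium (private): 31.12 + 1.63x = 137.15 - 4.42x → x_m = 17.5256.
Social marginal cost = private MC + MEC = 44.10 + 2.87x.
Set SMC = demand: 44.10 + 2.87x = 137.15 - 4.42x → x* = 12.7641.
Gap = |17.5256 − 12.7641| = 4.7615.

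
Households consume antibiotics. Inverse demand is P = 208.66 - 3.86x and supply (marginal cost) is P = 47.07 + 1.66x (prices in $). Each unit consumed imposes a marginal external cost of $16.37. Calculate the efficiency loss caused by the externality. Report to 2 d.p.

Market equilibrium (private): 47.07 + 1.66x = 208.66 - 3.86x → x_m = 29.2736.
Social marginal benefit = demand − MEC = 192.29 - 3.86x.
Set SMB = MC: 192.29 - 3.86x = 47.07 + 1.66x → x* = 26.3080.
The loss is the area between SMB and MC from x* to x_m; with linear curves that's a triangle of height MEC(x_m).
DWL = ½ × 2.9656 × 16.3700 = 24.2734.

DWL = $24.27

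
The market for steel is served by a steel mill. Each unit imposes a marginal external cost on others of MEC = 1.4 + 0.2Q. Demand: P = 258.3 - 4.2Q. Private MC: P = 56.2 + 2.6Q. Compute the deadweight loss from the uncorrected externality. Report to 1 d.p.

Market equilibrium (private): 56.2 + 2.6Q = 258.3 - 4.2Q → Q_m = 29.7206.
Social marginal cost = private MC + MEC = 57.6 + 2.8Q.
Set SMC = demand: 57.6 + 2.8Q = 258.3 - 4.2Q → Q* = 28.6714.
The loss is the area between SMC and demand from Q* to Q_m; with linear curves that's a triangle of height MEC(Q_m).
DWL = ½ × 1.0492 × 7.3441 = 3.8527.

DWL = 3.9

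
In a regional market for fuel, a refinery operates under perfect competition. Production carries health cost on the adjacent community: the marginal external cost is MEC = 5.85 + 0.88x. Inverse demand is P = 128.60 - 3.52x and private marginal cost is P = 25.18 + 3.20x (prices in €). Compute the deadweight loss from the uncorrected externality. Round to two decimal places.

Market equilibrium (private): 25.18 + 3.20x = 128.60 - 3.52x → x_m = 15.3899.
Social marginal cost = private MC + MEC = 31.03 + 4.08x.
Set SMC = demand: 31.03 + 4.08x = 128.60 - 3.52x → x* = 12.8382.
The welfare-loss triangle has base |x_m − x*| and height MEC(x_m) (the vertical gap between SMC and demand is zero at x* and MEC at x_m).
DWL = ½ × 2.5517 × 19.3931 = 24.7427.

DWL = €24.74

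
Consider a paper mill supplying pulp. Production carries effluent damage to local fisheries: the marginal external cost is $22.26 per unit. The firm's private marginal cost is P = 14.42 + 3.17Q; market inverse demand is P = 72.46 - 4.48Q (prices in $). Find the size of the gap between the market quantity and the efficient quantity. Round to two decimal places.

2.91 units

Market equilibrium (private): 14.42 + 3.17Q = 72.46 - 4.48Q → Q_m = 7.5869.
Social marginal cost = private MC + MEC = 36.68 + 3.17Q.
Set SMC = demand: 36.68 + 3.17Q = 72.46 - 4.48Q → Q* = 4.6771.
Gap = |7.5869 − 4.6771| = 2.9098.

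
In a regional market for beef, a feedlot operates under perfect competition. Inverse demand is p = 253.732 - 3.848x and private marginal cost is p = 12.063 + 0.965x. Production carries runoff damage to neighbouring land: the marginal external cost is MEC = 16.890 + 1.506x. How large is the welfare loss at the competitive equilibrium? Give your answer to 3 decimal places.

DWL = 677.155

Market equilibrium (private): 12.063 + 0.965x = 253.732 - 3.848x → x_m = 50.2117.
Social marginal cost = private MC + MEC = 28.953 + 2.471x.
Set SMC = demand: 28.953 + 2.471x = 253.732 - 3.848x → x* = 35.5719.
Between x* and x_m the wedge SMC − demand runs linearly from 0 to MEC(x_m), so the loss is a triangle.
DWL = ½ × 14.6398 × 92.5088 = 677.1552.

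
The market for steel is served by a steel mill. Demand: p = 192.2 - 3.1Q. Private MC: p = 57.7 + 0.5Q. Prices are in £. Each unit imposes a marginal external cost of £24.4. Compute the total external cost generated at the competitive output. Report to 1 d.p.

Market equilibrium (private): 57.7 + 0.5Q = 192.2 - 3.1Q → Q_m = 37.3611.
Total external cost = MEC × Q_m = 24.4 × 37.3611 = 911.6108.

£911.6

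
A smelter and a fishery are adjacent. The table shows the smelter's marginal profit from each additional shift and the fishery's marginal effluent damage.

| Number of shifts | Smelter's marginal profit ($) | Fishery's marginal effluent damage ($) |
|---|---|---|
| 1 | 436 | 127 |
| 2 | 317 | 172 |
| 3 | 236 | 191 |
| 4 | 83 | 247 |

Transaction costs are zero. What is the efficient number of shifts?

3

Bargaining reaches the level where marginal profit last exceeds marginal effluent damage.
That holds through level 3 (236 ≥ 191) but not at 4 (83 < 247).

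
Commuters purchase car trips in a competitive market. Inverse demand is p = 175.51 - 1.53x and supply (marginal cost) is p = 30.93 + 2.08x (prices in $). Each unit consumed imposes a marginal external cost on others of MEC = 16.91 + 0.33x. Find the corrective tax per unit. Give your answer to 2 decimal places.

Social marginal benefit = demand − MEC = 158.60 - 1.86x.
Set SMB = MC: 158.60 - 1.86x = 30.93 + 2.08x → x* = 32.4036.
The Pigouvian tax equals MEC at x*: 16.91 + 0.33×32.4036 = 27.6032.

tax = $27.60 per unit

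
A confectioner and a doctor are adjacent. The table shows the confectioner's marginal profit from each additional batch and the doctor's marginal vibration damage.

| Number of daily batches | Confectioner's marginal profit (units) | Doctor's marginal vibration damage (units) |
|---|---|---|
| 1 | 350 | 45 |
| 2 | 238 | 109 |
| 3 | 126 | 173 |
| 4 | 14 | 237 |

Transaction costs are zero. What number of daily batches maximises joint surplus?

2

Bargaining reaches the level where marginal profit last exceeds marginal vibration damage.
That holds through level 2 (238 ≥ 109) but not at 3 (126 < 173).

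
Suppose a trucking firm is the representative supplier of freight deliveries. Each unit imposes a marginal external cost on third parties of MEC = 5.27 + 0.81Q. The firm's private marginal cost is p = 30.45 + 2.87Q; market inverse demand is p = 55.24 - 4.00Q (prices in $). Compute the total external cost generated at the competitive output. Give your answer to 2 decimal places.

$24.29

Market equilibrium (private): 30.45 + 2.87Q = 55.24 - 4.00Q → Q_m = 3.6084.
Total external cost = ∫₀^{Q_m} (5.27 + 0.81Q) dQ = 5.27×3.6084 + ½×0.81×3.6084² = 24.2896.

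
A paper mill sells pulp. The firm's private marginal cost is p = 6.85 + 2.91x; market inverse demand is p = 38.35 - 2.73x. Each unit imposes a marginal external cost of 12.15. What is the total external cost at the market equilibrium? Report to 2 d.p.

67.86

Market equilibrium (private): 6.85 + 2.91x = 38.35 - 2.73x → x_m = 5.5851.
Total external cost = MEC × x_m = 12.15 × 5.5851 = 67.8590.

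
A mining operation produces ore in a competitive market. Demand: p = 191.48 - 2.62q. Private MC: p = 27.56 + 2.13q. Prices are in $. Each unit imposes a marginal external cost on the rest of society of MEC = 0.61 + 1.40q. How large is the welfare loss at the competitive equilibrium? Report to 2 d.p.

Market equilibrium (private): 27.56 + 2.13q = 191.48 - 2.62q → q_m = 34.5095.
Social marginal cost = private MC + MEC = 28.17 + 3.53q.
Set SMC = demand: 28.17 + 3.53q = 191.48 - 2.62q → q* = 26.5545.
Between q* and q_m the wedge SMC − demand runs linearly from 0 to MEC(q_m), so the loss is a triangle.
DWL = ½ × 7.9550 × 48.9233 = 194.5924.

DWL = $194.59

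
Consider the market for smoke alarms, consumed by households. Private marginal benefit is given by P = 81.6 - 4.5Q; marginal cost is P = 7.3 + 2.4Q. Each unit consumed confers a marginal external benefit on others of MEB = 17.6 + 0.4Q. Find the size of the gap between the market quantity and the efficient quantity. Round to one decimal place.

3.4 units

Market equilibrium (private): 7.3 + 2.4Q = 81.6 - 4.5Q → Q_m = 10.7681.
Social marginal benefit = demand + MEB = 99.2 - 4.1Q.
Set SMB = MC: 99.2 - 4.1Q = 7.3 + 2.4Q → Q* = 14.1385.
Gap = |10.7681 − 14.1385| = 3.3704.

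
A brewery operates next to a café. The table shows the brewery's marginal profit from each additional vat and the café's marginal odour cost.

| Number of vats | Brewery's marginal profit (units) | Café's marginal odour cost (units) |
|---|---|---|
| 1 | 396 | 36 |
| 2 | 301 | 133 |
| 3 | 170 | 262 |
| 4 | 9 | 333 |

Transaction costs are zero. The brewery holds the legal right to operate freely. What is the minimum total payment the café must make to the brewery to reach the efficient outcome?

179

Left alone the brewery would choose level 4 (marginal profit stays positive).
Efficient level: k* = 2 (marginal profit ≥ marginal odour cost through 2).
The café must at least cover the brewery's forgone profit from cutting 4→2: 170 + 9 = 179.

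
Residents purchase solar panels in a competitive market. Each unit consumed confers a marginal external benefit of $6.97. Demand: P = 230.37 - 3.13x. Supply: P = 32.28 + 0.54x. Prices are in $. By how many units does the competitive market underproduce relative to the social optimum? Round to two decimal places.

1.90 units

Market equilibrium (private): 32.28 + 0.54x = 230.37 - 3.13x → x_m = 53.9755.
Social marginal benefit = demand + MEB = 237.34 - 3.13x.
Set SMB = MC: 237.34 - 3.13x = 32.28 + 0.54x → x* = 55.8747.
Gap = |53.9755 − 55.8747| = 1.8992.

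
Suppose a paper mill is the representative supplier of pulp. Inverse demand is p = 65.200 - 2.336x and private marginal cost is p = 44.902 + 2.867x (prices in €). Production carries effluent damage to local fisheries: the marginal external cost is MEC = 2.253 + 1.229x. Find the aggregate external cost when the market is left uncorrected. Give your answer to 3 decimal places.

Market equilibrium (private): 44.902 + 2.867x = 65.200 - 2.336x → x_m = 3.9012.
Total external cost = ∫₀^{x_m} (2.253 + 1.229x) dx = 2.253×3.9012 + ½×1.229×3.9012² = 18.1417.

€18.142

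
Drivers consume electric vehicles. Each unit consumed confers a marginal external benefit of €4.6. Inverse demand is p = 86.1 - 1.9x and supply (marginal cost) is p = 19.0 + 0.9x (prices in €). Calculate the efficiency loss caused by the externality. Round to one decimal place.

DWL = €3.8

Market equilibrium (private): 19.0 + 0.9x = 86.1 - 1.9x → x_m = 23.9643.
Social marginal benefit = demand + MEB = 90.7 - 1.9x.
Set SMB = MC: 90.7 - 1.9x = 19.0 + 0.9x → x* = 25.6071.
Between x* and x_m the wedge SMB − MC runs linearly from 0 to MEB(x_m), so the loss is a triangle.
DWL = ½ × 1.6428 × 4.6000 = 3.7784.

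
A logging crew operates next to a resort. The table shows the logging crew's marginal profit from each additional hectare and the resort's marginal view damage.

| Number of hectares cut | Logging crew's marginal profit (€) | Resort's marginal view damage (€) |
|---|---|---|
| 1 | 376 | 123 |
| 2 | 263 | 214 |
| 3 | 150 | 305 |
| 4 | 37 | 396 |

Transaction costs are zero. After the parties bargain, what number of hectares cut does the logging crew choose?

Bargaining reaches the level where marginal profit last exceeds marginal view damage.
That holds through level 2 (263 ≥ 214) but not at 3 (150 < 305).

2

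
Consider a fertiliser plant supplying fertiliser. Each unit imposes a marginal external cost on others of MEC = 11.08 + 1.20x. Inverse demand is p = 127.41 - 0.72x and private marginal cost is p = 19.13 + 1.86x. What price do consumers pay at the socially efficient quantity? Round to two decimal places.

P = 108.90

Social marginal cost = private MC + MEC = 30.21 + 3.06x.
Set SMC = demand: 30.21 + 3.06x = 127.41 - 0.72x → x* = 25.7143.
Consumer price on the demand curve at x*: 127.41 − 0.72×25.7143 = 108.8957.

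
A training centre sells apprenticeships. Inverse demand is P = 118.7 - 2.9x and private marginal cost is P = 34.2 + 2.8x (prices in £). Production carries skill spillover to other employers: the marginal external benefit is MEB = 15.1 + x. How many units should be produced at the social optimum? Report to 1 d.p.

Social marginal cost = private MC − MEB = 19.1 + 1.8x.
Set SMC = demand: 19.1 + 1.8x = 118.7 - 2.9x → x* = 21.1915.

x* = 21.2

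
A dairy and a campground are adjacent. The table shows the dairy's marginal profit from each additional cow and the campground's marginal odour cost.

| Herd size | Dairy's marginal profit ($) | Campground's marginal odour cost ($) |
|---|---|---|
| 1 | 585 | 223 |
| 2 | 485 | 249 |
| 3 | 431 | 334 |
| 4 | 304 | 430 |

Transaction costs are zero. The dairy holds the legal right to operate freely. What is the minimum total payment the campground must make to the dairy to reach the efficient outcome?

$304

Left alone the dairy would choose level 4 (marginal profit stays positive).
Efficient level: k* = 3 (marginal profit ≥ marginal odour cost through 3).
The campground must at least cover the dairy's forgone profit from cutting 4→3: 304 = 304.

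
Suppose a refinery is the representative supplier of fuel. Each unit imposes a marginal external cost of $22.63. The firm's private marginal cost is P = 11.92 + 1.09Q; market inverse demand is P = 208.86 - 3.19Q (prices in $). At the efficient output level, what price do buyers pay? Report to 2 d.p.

Social marginal cost = private MC + MEC = 34.55 + 1.09Q.
Set SMC = demand: 34.55 + 1.09Q = 208.86 - 3.19Q → Q* = 40.7266.
Consumer price on the demand curve at Q*: 208.86 − 3.19×40.7266 = 78.9421.

P = $78.94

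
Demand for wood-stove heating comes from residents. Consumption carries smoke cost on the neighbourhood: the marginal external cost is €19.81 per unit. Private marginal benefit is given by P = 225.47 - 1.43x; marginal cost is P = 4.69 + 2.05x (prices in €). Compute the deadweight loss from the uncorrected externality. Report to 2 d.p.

DWL = €56.38

Market equilibrium (private): 4.69 + 2.05x = 225.47 - 1.43x → x_m = 63.4425.
Social marginal benefit = demand − MEC = 205.66 - 1.43x.
Set SMB = MC: 205.66 - 1.43x = 4.69 + 2.05x → x* = 57.7500.
Between x* and x_m the wedge MC − SMB runs linearly from 0 to MEC(x_m), so the loss is a triangle.
DWL = ½ × 5.6925 × 19.8100 = 56.3842.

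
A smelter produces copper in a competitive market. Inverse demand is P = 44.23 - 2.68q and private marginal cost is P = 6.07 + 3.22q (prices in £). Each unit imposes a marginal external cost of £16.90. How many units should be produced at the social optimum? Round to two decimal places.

q* = 3.60

Social marginal cost = private MC + MEC = 22.97 + 3.22q.
Set SMC = demand: 22.97 + 3.22q = 44.23 - 2.68q → q* = 3.6034.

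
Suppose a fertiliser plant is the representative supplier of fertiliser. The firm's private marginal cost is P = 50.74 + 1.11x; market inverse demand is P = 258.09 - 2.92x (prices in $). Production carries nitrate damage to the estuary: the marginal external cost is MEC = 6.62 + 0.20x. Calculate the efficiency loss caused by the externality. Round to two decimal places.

DWL = $33.80

Market equilibrium (private): 50.74 + 1.11x = 258.09 - 2.92x → x_m = 51.4516.
Social marginal cost = private MC + MEC = 57.36 + 1.31x.
Set SMC = demand: 57.36 + 1.31x = 258.09 - 2.92x → x* = 47.4539.
Height of the DWL triangle at x_m is SMC(x_m) − demand(x_m) = MEC(x_m) = 16.9103.
DWL = ½ × 3.9977 × 16.9103 = 33.8012.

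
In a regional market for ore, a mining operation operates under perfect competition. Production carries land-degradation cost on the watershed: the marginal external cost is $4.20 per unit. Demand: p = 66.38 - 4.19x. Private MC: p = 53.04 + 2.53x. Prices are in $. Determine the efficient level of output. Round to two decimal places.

x* = 1.36

Social marginal cost = private MC + MEC = 57.24 + 2.53x.
Set SMC = demand: 57.24 + 2.53x = 66.38 - 4.19x → x* = 1.3601.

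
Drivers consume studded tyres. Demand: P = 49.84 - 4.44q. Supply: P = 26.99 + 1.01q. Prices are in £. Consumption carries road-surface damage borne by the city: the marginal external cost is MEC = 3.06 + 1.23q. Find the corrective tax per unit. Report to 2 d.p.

tax = £6.70 per unit

Social marginal benefit = demand − MEC = 46.78 - 5.67q.
Set SMB = MC: 46.78 - 5.67q = 26.99 + 1.01q → q* = 2.9626.
The Pigouvian tax equals MEC at q*: 3.06 + 1.23×2.9626 = 6.7040.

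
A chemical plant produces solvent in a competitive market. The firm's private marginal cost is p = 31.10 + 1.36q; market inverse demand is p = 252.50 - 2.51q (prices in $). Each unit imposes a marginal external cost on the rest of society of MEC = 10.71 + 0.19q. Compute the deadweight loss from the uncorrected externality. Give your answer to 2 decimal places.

DWL = $57.35

Market equilibrium (private): 31.10 + 1.36q = 252.50 - 2.51q → q_m = 57.2093.
Social marginal cost = private MC + MEC = 41.81 + 1.55q.
Set SMC = demand: 41.81 + 1.55q = 252.50 - 2.51q → q* = 51.8941.
The welfare-loss triangle has base |q_m − q*| and height MEC(q_m) (the vertical gap between SMC and demand is zero at q* and MEC at q_m).
DWL = ½ × 5.3152 × 21.5798 = 57.3505.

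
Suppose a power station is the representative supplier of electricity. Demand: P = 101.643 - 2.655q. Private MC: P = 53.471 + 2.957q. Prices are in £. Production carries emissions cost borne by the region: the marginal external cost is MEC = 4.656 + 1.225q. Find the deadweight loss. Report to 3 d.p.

DWL = £16.832

Market equilibrium (private): 53.471 + 2.957q = 101.643 - 2.655q → q_m = 8.5837.
Social marginal cost = private MC + MEC = 58.127 + 4.182q.
Set SMC = demand: 58.127 + 4.182q = 101.643 - 2.655q → q* = 6.3648.
The welfare-loss triangle has base |q_m − q*| and height MEC(q_m) (the vertical gap between SMC and demand is zero at q* and MEC at q_m).
DWL = ½ × 2.2189 × 15.1711 = 16.8316.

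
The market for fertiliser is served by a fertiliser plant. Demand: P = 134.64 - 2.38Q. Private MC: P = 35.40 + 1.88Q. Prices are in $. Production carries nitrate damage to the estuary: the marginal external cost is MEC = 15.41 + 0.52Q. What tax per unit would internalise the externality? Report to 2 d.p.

tax = $24.53 per unit

Social marginal cost = private MC + MEC = 50.81 + 2.40Q.
Set SMC = demand: 50.81 + 2.40Q = 134.64 - 2.38Q → Q* = 17.5377.
The Pigouvian tax equals MEC at Q*: 15.41 + 0.52×17.5377 = 24.5296.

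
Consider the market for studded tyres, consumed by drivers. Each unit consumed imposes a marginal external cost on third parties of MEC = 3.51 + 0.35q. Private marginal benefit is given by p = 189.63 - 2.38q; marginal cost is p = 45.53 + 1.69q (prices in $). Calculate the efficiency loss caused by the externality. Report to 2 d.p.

Market equilibrium (private): 45.53 + 1.69q = 189.63 - 2.38q → q_m = 35.4054.
Social marginal benefit = demand − MEC = 186.12 - 2.73q.
Set SMB = MC: 186.12 - 2.73q = 45.53 + 1.69q → q* = 31.8077.
The welfare-loss triangle has base |q_m − q*| and height MEC(q_m) (the vertical gap between SMB and MC is zero at q* and MEC at q_m).
DWL = ½ × 3.5977 × 15.9019 = 28.6051.

DWL = $28.61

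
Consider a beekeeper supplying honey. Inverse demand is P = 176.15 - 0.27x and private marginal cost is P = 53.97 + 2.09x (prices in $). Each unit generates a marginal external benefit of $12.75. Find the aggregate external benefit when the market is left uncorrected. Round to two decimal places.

Market equilibrium (private): 53.97 + 2.09x = 176.15 - 0.27x → x_m = 51.7712.
Total external benefit = MEB × x_m = 12.75 × 51.7712 = 660.0828.

$660.08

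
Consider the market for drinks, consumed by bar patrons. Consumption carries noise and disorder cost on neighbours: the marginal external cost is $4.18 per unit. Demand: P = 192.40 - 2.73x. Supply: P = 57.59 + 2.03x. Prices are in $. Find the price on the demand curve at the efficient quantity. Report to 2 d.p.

P = $117.48

Social marginal benefit = demand − MEC = 188.22 - 2.73x.
Set SMB = MC: 188.22 - 2.73x = 57.59 + 2.03x → x* = 27.4433.
Consumer price on the demand curve at x*: 192.40 − 2.73×27.4433 = 117.4798.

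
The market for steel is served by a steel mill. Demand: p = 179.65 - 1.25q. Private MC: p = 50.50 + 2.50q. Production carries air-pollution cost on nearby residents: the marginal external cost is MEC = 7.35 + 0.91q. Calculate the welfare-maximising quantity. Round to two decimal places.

Social marginal cost = private MC + MEC = 57.85 + 3.41q.
Set SMC = demand: 57.85 + 3.41q = 179.65 - 1.25q → q* = 26.1373.

q* = 26.14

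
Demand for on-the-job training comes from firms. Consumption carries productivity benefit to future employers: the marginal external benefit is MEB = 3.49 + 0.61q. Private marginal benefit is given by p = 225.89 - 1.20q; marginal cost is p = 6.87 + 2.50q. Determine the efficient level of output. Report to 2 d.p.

q* = 72.01

Social marginal benefit = demand + MEB = 229.38 - 0.59q.
Set SMB = MC: 229.38 - 0.59q = 6.87 + 2.50q → q* = 72.0097.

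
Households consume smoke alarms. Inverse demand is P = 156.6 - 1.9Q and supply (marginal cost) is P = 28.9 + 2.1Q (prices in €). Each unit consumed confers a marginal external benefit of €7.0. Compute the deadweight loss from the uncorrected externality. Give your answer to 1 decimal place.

DWL = €6.1

Market equilibrium (private): 28.9 + 2.1Q = 156.6 - 1.9Q → Q_m = 31.9250.
Social marginal benefit = demand + MEB = 163.6 - 1.9Q.
Set SMB = MC: 163.6 - 1.9Q = 28.9 + 2.1Q → Q* = 33.6750.
The welfare-loss triangle has base |Q_m − Q*| and height MEB(Q_m) (the vertical gap between SMB and MC is zero at Q* and MEB at Q_m).
DWL = ½ × 1.7500 × 7.0000 = 6.1250.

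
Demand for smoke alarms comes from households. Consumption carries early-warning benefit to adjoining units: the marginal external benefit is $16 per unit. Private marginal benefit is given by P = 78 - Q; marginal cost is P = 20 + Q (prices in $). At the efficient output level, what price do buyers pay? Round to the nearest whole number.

Social marginal benefit = demand + MEB = 94 - Q.
Set SMB = MC: 94 - Q = 20 + Q → Q* = 37.0000.
Consumer price on the demand curve at Q*: 78 − 1×37.0000 = 41.0000.

P = $41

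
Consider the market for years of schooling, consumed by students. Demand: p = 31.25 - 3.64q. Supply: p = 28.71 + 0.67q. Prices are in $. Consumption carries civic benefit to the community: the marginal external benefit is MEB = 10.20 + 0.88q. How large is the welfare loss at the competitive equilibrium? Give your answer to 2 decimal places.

Market equilibrium (private): 28.71 + 0.67q = 31.25 - 3.64q → q_m = 0.5893.
Social marginal benefit = demand + MEB = 41.45 - 2.76q.
Set SMB = MC: 41.45 - 2.76q = 28.71 + 0.67q → q* = 3.7143.
Height of the DWL triangle at q_m is SMB(q_m) − MC(q_m) = MEB(q_m) = 10.7186.
DWL = ½ × 3.1250 × 10.7186 = 16.7478.

DWL = $16.75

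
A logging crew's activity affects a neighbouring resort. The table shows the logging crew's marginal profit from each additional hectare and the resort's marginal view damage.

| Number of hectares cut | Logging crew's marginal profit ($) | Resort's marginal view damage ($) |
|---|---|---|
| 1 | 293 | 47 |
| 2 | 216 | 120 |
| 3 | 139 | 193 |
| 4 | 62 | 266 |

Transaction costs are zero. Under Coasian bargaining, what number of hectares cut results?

2

Bargaining reaches the level where marginal profit last exceeds marginal view damage.
That holds through level 2 (216 ≥ 120) but not at 3 (139 < 193).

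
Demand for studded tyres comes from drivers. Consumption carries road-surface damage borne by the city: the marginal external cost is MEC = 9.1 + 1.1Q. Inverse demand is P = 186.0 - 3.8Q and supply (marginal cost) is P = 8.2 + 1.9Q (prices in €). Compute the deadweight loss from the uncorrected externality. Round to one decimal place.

Market equilibrium (private): 8.2 + 1.9Q = 186.0 - 3.8Q → Q_m = 31.1930.
Social marginal benefit = demand − MEC = 176.9 - 4.9Q.
Set SMB = MC: 176.9 - 4.9Q = 8.2 + 1.9Q → Q* = 24.8088.
The welfare-loss triangle has base |Q_m − Q*| and height MEC(Q_m) (the vertical gap between SMB and MC is zero at Q* and MEC at Q_m).
DWL = ½ × 6.3842 × 43.4123 = 138.5764.

DWL = €138.6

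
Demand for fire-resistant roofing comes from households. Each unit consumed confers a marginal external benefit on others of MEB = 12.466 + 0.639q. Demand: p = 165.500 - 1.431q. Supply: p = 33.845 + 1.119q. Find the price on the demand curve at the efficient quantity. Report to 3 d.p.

P = 57.579

Social marginal benefit = demand + MEB = 177.966 - 0.792q.
Set SMB = MC: 177.966 - 0.792q = 33.845 + 1.119q → q* = 75.4165.
Consumer price on the demand curve at q*: 165.500 − 1.431×75.4165 = 57.5790.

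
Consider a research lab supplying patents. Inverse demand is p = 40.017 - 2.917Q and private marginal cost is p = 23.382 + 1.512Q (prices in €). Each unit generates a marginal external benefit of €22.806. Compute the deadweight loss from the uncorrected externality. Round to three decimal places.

Market equilibrium (private): 23.382 + 1.512Q = 40.017 - 2.917Q → Q_m = 3.7559.
Social marginal cost = private MC − MEB = 0.576 + 1.512Q.
Set SMC = demand: 0.576 + 1.512Q = 40.017 - 2.917Q → Q* = 8.9052.
The loss is the area between SMC and demand from Q* to Q_m; with linear curves that's a triangle of height MEB(Q_m).
DWL = ½ × 5.1493 × 22.8060 = 58.7175.

DWL = €58.717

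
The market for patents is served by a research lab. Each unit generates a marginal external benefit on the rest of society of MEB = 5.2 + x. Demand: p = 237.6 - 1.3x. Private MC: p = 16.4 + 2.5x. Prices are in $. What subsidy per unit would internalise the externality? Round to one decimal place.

subsidy = $86.1 per unit

Social marginal cost = private MC − MEB = 11.2 + 1.5x.
Set SMC = demand: 11.2 + 1.5x = 237.6 - 1.3x → x* = 80.8571.
The Pigouvian subsidy equals MEB at x*: 5.2 + 1.0×80.8571 = 86.0571.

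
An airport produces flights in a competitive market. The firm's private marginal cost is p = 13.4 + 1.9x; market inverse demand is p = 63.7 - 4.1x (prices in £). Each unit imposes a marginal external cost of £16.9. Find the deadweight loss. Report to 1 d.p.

Market equilibrium (private): 13.4 + 1.9x = 63.7 - 4.1x → x_m = 8.3833.
Social marginal cost = private MC + MEC = 30.3 + 1.9x.
Set SMC = demand: 30.3 + 1.9x = 63.7 - 4.1x → x* = 5.5667.
Between x* and x_m the wedge SMC − demand runs linearly from 0 to MEC(x_m), so the loss is a triangle.
DWL = ½ × 2.8166 × 16.9000 = 23.8003.

DWL = £23.8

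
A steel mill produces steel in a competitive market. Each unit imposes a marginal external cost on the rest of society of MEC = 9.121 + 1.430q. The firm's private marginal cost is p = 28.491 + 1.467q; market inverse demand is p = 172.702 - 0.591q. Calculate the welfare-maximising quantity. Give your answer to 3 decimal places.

q* = 38.730

Social marginal cost = private MC + MEC = 37.612 + 2.897q.
Set SMC = demand: 37.612 + 2.897q = 172.702 - 0.591q → q* = 38.7299.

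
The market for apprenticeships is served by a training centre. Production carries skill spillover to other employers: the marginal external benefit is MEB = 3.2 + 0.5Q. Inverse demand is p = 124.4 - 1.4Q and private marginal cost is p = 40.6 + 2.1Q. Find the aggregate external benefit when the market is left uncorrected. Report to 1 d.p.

Market equilibrium (private): 40.6 + 2.1Q = 124.4 - 1.4Q → Q_m = 23.9429.
Total external benefit = ∫₀^{Q_m} (3.2 + 0.5Q) dQ = 3.2×23.9429 + ½×0.5×23.9429² = 219.9329.

219.9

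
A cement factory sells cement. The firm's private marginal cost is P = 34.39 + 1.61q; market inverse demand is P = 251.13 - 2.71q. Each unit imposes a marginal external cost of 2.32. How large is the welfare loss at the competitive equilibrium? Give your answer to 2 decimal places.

DWL = 0.62

Market equilibrium (private): 34.39 + 1.61q = 251.13 - 2.71q → q_m = 50.1713.
Social marginal cost = private MC + MEC = 36.71 + 1.61q.
Set SMC = demand: 36.71 + 1.61q = 251.13 - 2.71q → q* = 49.6343.
The welfare-loss triangle has base |q_m − q*| and height MEC(q_m) (the vertical gap between SMC and demand is zero at q* and MEC at q_m).
DWL = ½ × 0.5370 × 2.3200 = 0.6229.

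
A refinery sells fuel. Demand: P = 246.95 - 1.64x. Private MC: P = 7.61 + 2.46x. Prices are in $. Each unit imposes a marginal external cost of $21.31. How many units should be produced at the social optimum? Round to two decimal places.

x* = 53.18

Social marginal cost = private MC + MEC = 28.92 + 2.46x.
Set SMC = demand: 28.92 + 2.46x = 246.95 - 1.64x → x* = 53.1780.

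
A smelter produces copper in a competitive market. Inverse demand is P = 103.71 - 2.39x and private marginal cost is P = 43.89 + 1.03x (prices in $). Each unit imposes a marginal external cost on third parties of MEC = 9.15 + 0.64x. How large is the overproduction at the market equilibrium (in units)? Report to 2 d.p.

5.01 units

Market equilibrium (private): 43.89 + 1.03x = 103.71 - 2.39x → x_m = 17.4912.
Social marginal cost = private MC + MEC = 53.04 + 1.67x.
Set SMC = demand: 53.04 + 1.67x = 103.71 - 2.39x → x* = 12.4803.
Gap = |17.4912 − 12.4803| = 5.0109.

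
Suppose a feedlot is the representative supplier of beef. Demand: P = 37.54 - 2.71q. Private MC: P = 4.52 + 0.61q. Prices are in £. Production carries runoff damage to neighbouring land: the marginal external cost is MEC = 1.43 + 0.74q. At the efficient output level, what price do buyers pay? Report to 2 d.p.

Social marginal cost = private MC + MEC = 5.95 + 1.35q.
Set SMC = demand: 5.95 + 1.35q = 37.54 - 2.71q → q* = 7.7808.
Consumer price on the demand curve at q*: 37.54 − 2.71×7.7808 = 16.4540.

P = £16.45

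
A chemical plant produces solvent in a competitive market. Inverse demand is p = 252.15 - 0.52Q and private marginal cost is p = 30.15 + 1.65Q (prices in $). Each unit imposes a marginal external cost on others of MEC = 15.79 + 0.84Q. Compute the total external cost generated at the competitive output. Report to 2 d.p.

Market equilibrium (private): 30.15 + 1.65Q = 252.15 - 0.52Q → Q_m = 102.3041.
Total external cost = ∫₀^{Q_m} (15.79 + 0.84Q) dQ = 15.79×102.3041 + ½×0.84×102.3041² = 6011.1559.

$6011.16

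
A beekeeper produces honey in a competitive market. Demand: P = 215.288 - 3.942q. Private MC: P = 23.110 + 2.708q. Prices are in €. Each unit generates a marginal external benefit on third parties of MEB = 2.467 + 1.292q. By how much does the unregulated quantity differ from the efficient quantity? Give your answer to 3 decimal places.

7.429 units

Market equilibrium (private): 23.110 + 2.708q = 215.288 - 3.942q → q_m = 28.8989.
Social marginal cost = private MC − MEB = 20.643 + 1.416q.
Set SMC = demand: 20.643 + 1.416q = 215.288 - 3.942q → q* = 36.3279.
Gap = |28.8989 − 36.3279| = 7.4290.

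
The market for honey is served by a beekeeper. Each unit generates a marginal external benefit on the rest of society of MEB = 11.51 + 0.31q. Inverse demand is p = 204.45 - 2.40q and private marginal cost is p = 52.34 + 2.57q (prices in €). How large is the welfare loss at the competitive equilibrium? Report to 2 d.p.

Market equilibrium (private): 52.34 + 2.57q = 204.45 - 2.40q → q_m = 30.6056.
Social marginal cost = private MC − MEB = 40.83 + 2.26q.
Set SMC = demand: 40.83 + 2.26q = 204.45 - 2.40q → q* = 35.1116.
Height of the DWL triangle at q_m is demand(q_m) − SMC(q_m) = MEB(q_m) = 20.9977.
DWL = ½ × 4.5060 × 20.9977 = 47.3078.

DWL = €47.31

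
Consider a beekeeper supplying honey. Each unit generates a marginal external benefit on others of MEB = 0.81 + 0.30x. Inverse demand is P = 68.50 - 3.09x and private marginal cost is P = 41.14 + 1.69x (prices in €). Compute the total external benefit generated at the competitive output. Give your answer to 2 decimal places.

Market equilibrium (private): 41.14 + 1.69x = 68.50 - 3.09x → x_m = 5.7238.
Total external benefit = ∫₀^{x_m} (0.81 + 0.30x) dx = 0.81×5.7238 + ½×0.30×5.7238² = 9.5506.

€9.55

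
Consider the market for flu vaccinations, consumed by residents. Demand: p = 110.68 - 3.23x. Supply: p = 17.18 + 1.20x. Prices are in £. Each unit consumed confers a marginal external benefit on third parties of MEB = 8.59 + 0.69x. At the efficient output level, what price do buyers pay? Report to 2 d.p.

P = £22.51

Social marginal benefit = demand + MEB = 119.27 - 2.54x.
Set SMB = MC: 119.27 - 2.54x = 17.18 + 1.20x → x* = 27.2968.
Consumer price on the demand curve at x*: 110.68 − 3.23×27.2968 = 22.5113.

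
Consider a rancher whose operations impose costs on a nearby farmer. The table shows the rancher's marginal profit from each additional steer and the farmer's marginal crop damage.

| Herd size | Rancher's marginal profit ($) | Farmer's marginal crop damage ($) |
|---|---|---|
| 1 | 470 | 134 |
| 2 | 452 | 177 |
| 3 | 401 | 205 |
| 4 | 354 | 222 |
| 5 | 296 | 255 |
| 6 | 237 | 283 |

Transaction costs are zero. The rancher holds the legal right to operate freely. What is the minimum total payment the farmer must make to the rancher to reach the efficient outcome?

$237

Left alone the rancher would choose level 6 (marginal profit stays positive).
Efficient level: k* = 5 (marginal profit ≥ marginal crop damage through 5).
The farmer must at least cover the rancher's forgone profit from cutting 6→5: 237 = 237.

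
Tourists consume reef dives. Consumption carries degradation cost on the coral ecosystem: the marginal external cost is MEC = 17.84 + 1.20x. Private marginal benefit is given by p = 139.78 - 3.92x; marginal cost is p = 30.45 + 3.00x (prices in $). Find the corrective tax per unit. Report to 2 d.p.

tax = $31.36 per unit

Social marginal benefit = demand − MEC = 121.94 - 5.12x.
Set SMB = MC: 121.94 - 5.12x = 30.45 + 3.00x → x* = 11.2672.
The Pigouvian tax equals MEC at x*: 17.84 + 1.20×11.2672 = 31.3606.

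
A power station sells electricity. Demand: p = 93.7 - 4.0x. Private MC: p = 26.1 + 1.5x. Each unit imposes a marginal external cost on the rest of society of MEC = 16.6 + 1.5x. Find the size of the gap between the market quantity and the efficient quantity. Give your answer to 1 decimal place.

5.0 units

Market equilibrium (private): 26.1 + 1.5x = 93.7 - 4.0x → x_m = 12.2909.
Social marginal cost = private MC + MEC = 42.7 + 3.0x.
Set SMC = demand: 42.7 + 3.0x = 93.7 - 4.0x → x* = 7.2857.
Gap = |12.2909 − 7.2857| = 5.0052.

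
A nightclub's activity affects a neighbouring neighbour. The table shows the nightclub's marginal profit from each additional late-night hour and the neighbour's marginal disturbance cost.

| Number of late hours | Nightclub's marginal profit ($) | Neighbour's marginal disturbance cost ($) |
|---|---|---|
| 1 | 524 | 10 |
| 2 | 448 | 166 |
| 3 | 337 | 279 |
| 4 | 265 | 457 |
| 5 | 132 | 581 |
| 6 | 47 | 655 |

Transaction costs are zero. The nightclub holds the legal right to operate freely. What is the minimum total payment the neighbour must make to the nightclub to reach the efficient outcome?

Left alone the nightclub would choose level 6 (marginal profit stays positive).
Efficient level: k* = 3 (marginal profit ≥ marginal disturbance cost through 3).
The neighbour must at least cover the nightclub's forgone profit from cutting 6→3: 265 + 132 + 47 = 444.

$444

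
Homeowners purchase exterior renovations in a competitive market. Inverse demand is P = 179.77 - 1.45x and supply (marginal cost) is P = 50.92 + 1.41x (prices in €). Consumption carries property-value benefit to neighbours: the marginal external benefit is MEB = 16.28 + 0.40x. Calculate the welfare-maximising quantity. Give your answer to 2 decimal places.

Social marginal benefit = demand + MEB = 196.05 - 1.05x.
Set SMB = MC: 196.05 - 1.05x = 50.92 + 1.41x → x* = 58.9959.

x* = 59.00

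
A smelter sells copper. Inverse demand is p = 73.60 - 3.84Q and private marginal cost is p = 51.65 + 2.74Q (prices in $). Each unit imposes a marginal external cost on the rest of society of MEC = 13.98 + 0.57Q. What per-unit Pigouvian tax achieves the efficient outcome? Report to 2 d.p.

Social marginal cost = private MC + MEC = 65.63 + 3.31Q.
Set SMC = demand: 65.63 + 3.31Q = 73.60 - 3.84Q → Q* = 1.1147.
The Pigouvian tax equals MEC at Q*: 13.98 + 0.57×1.1147 = 14.6154.

tax = $14.62 per unit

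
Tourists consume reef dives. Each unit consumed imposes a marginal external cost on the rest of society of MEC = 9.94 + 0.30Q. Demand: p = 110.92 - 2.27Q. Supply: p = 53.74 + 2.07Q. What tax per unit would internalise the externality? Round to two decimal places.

tax = 12.99 per unit

Social marginal benefit = demand − MEC = 100.98 - 2.57Q.
Set SMB = MC: 100.98 - 2.57Q = 53.74 + 2.07Q → Q* = 10.1810.
The Pigouvian tax equals MEC at Q*: 9.94 + 0.30×10.1810 = 12.9943.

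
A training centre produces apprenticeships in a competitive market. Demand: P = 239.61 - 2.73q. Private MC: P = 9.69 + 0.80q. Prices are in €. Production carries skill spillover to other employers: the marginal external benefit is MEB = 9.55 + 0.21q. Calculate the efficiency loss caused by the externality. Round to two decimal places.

Market equilibrium (private): 9.69 + 0.80q = 239.61 - 2.73q → q_m = 65.1331.
Social marginal cost = private MC − MEB = 0.14 + 0.59q.
Set SMC = demand: 0.14 + 0.59q = 239.61 - 2.73q → q* = 72.1295.
The welfare-loss triangle has base |q_m − q*| and height MEB(q_m) (the vertical gap between SMC and demand is zero at q* and MEB at q_m).
DWL = ½ × 6.9964 × 23.2280 = 81.2562.

DWL = €81.26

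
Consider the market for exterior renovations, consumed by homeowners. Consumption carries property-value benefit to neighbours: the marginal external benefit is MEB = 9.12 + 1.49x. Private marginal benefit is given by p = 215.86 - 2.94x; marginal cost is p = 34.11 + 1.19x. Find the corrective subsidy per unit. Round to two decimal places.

Social marginal benefit = demand + MEB = 224.98 - 1.45x.
Set SMB = MC: 224.98 - 1.45x = 34.11 + 1.19x → x* = 72.2992.
The Pigouvian subsidy equals MEB at x*: 9.12 + 1.49×72.2992 = 116.8458.

subsidy = 116.85 per unit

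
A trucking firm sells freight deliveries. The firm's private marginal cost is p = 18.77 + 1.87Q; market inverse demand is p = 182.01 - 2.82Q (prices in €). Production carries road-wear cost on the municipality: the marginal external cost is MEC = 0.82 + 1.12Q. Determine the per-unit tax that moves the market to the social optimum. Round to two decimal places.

tax = €32.13 per unit

Social marginal cost = private MC + MEC = 19.59 + 2.99Q.
Set SMC = demand: 19.59 + 2.99Q = 182.01 - 2.82Q → Q* = 27.9552.
The Pigouvian tax equals MEC at Q*: 0.82 + 1.12×27.9552 = 32.1298.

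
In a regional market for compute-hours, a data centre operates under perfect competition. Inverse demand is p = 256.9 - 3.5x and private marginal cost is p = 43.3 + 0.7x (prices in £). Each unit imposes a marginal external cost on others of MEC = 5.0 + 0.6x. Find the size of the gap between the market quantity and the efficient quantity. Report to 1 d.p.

7.4 units

Market equilibrium (private): 43.3 + 0.7x = 256.9 - 3.5x → x_m = 50.8571.
Social marginal cost = private MC + MEC = 48.3 + 1.3x.
Set SMC = demand: 48.3 + 1.3x = 256.9 - 3.5x → x* = 43.4583.
Gap = |50.8571 − 43.4583| = 7.3988.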